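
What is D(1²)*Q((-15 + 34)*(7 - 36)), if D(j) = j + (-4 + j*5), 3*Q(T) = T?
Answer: -1102/3 ≈ -367.33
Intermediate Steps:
Q(T) = T/3
D(j) = -4 + 6*j (D(j) = j + (-4 + 5*j) = -4 + 6*j)
D(1²)*Q((-15 + 34)*(7 - 36)) = (-4 + 6*1²)*(((-15 + 34)*(7 - 36))/3) = (-4 + 6*1)*((19*(-29))/3) = (-4 + 6)*((⅓)*(-551)) = 2*(-551/3) = -1102/3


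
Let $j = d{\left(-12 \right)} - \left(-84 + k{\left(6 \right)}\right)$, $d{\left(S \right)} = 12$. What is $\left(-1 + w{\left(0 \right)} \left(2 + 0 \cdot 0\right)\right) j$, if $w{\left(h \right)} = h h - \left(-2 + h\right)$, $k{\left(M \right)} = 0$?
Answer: $288$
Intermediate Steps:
$w{\left(h \right)} = 2 + h^{2} - h$ ($w{\left(h \right)} = h^{2} - \left(-2 + h\right) = 2 + h^{2} - h$)
$j = 96$ ($j = 12 + \left(84 - 0\right) = 12 + \left(84 + 0\right) = 12 + 84 = 96$)
$\left(-1 + w{\left(0 \right)} \left(2 + 0 \cdot 0\right)\right) j = \left(-1 + \left(2 + 0^{2} - 0\right) \left(2 + 0 \cdot 0\right)\right) 96 = \left(-1 + \left(2 + 0 + 0\right) \left(2 + 0\right)\right) 96 = \left(-1 + 2 \cdot 2\right) 96 = \left(-1 + 4\right) 96 = 3 \cdot 96 = 288$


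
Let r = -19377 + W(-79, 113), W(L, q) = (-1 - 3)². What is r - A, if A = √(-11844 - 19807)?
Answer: -19361 - I*√31651 ≈ -19361.0 - 177.91*I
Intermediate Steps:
W(L, q) = 16 (W(L, q) = (-4)² = 16)
r = -19361 (r = -19377 + 16 = -19361)
A = I*√31651 (A = √(-31651) = I*√31651 ≈ 177.91*I)
r - A = -19361 - I*√31651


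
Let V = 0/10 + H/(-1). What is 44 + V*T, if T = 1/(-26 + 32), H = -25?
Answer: 289/6 ≈ 48.167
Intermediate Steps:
V = 25 (V = 0/10 - 25/(-1) = 0*(1/10) - 25*(-1) = 0 + 25 = 25)
T = 1/6 ≈ 0.16667
44 + V*T = 44 + 25*(1/6) = 44 + 25/6 = 289/6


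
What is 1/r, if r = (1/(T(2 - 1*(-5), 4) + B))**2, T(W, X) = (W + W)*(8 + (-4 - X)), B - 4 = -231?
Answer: 51529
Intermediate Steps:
B = -227 (B = 4 - 231 = -227)
T(W, X) = 2*W*(4 - X) (T(W, X) = (2*W)*(4 - X) = 2*W*(4 - X))
r = 1/51529 (r = (1/(2*(2 - 1*(-5))*(4 - 1*4) - 227))**2 = (1/(2*(2 + 5)*(4 - 4) - 227))**2 = (1/(2*7*0 - 227))**2 = (1/(0 - 227))**2 = (1/(-227))**2 = (-1/227)**2 = 1/51529 ≈ 1.9407e-5)
1/r = 1/(1/51529) = 51529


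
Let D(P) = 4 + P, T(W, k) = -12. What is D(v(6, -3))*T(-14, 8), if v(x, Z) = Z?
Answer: -12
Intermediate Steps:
D(v(6, -3))*T(-14, 8) = (4 - 3)*(-12) = 1*(-12) = -12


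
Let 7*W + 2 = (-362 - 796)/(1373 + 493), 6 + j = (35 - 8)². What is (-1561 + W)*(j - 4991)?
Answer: 14507410016/2177 ≈ 6.6639e+6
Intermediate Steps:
j = 723 (j = -6 + (35 - 8)² = -6 + 27² = -6 + 729 = 723)
W = -815/2177 (W = -2/7 + ((-362 - 796)/(1373 + 493))/7 = -2/7 + (-1158/1866)/7 = -2/7 + (-1158*1/1866)/7 = -2/7 + (⅐)*(-193/311) = -2/7 - 193/2177 = -815/2177 ≈ -0.37437)
(-1561 + W)*(j - 4991) = (-1561 - 815/2177)*(723 - 4991) = -3399112/2177*(-4268) = 14507410016/2177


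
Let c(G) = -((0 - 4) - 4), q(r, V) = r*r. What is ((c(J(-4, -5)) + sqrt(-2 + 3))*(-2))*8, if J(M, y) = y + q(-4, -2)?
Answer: -144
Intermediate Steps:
q(r, V) = r**2
J(M, y) = 16 + y (J(M, y) = y + (-4)**2 = y + 16 = 16 + y)
c(G) = 8 (c(G) = -(-4 - 4) = -1*(-8) = 8)
((c(J(-4, -5)) + sqrt(-2 + 3))*(-2))*8 = ((8 + sqrt(-2 + 3))*(-2))*8 = ((8 + sqrt(1))*(-2))*8 = ((8 + 1)*(-2))*8 = (9*(-2))*8 = -18*8 = -144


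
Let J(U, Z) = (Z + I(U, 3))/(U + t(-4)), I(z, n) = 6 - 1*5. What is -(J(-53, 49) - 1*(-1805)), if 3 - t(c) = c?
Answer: -41490/23 ≈ -1803.9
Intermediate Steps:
I(z, n) = 1 (I(z, n) = 6 - 5 = 1)
t(c) = 3 - c
J(U, Z) = (1 + Z)/(7 + U) (J(U, Z) = (Z + 1)/(U + (3 - 1*(-4))) = (1 + Z)/(U + (3 + 4)) = (1 + Z)/(U + 7) = (1 + Z)/(7 + U))
-(J(-53, 49) - 1*(-1805)) = -((1 + 49)/(7 - 53) - 1*(-1805)) = -(50/(-46) + 1805) = -(-1/46*50 + 1805) = -(-25/23 + 1805) = -1*41490/23 = -41490/23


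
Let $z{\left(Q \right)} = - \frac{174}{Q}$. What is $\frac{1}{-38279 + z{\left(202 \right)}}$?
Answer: $- \frac{101}{3866266} \approx -2.6123 \cdot 10^{-5}$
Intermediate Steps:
$\frac{1}{-38279 + z{\left(202 \right)}} = \frac{1}{-38279 - \frac{174}{202}} = \frac{1}{-38279 - \frac{87}{101}} = \frac{1}{- \frac{3866266}{101}} = - \frac{101}{3866266}$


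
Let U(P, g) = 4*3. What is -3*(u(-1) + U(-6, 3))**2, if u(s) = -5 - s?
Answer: -192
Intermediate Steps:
U(P, g) = 12
-3*(u(-1) + U(-6, 3))**2 = -3*((-5 - 1*(-1)) + 12)**2 = -3*((-5 + 1) + 12)**2 = -3*(-4 + 12)**2 = -3*8**2 = -3*64 = -192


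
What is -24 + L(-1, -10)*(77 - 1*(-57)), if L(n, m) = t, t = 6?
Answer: 780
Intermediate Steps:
L(n, m) = 6
-24 + L(-1, -10)*(77 - 1*(-57)) = -24 + 6*(77 - 1*(-57)) = -24 + 6*(77 + 57) = -24 + 6*134 = -24 + 804 = 780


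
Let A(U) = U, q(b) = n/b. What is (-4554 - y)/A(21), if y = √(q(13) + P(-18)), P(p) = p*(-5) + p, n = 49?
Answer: -1518/7 - √12805/273 ≈ -217.27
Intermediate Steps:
P(p) = -4*p (P(p) = -5*p + p = -4*p)
q(b) = 49/b
y = √12805/13 (y = √(49/13 - 4*(-18)) = √(49*(1/13) + 72) = √(49/13 + 72) = √(985/13) = √12805/13 ≈ 8.7046)
(-4554 - y)/A(21) = (-4554 - √12805/13)/21 = (-4554 - √12805/13)*(1/21) = -1518/7 - √12805/273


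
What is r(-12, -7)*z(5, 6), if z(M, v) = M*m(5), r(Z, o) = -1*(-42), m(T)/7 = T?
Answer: 7350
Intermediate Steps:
m(T) = 7*T
r(Z, o) = 42
z(M, v) = 35*M (z(M, v) = M*(7*5) = M*35 = 35*M)
r(-12, -7)*z(5, 6) = 42*(35*5) = 42*175 = 7350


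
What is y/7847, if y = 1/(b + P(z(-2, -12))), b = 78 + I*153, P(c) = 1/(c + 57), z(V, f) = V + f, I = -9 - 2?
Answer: -43/541552858 ≈ -7.9401e-8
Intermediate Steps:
I = -11
P(c) = 1/(57 + c)
b = -1605 (b = 78 - 11*153 = 78 - 1683 = -1605)
y = -43/69014 (y = 1/(-1605 + 1/(57 + (-2 - 12))) = 1/(-1605 + 1/(57 - 14)) = 1/(-1605 + 1/43) = 1/(-69014/43) = -43/69014 ≈ -0.00062306)
y/7847 = -43/69014/7847 = -43/69014*1/7847 = -43/541552858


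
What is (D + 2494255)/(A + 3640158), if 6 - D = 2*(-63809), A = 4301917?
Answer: 2621879/7942075 ≈ 0.33013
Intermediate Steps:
D = 127624 (D = 6 - 2*(-63809) = 6 - 1*(-127618) = 6 + 127618 = 127624)
(D + 2494255)/(A + 3640158) = (127624 + 2494255)/(4301917 + 3640158) = 2621879/7942075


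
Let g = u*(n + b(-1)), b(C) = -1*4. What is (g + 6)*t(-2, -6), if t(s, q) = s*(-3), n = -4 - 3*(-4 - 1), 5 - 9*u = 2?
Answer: 50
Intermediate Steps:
b(C) = -4
u = 1/3 (u = 5/9 - 1/9*2 = 5/9 - 2/9 = 1/3 ≈ 0.33333)
n = 11 (n = -4 - 3*(-5) = -4 + 15 = 11)
g = 7/3 (g = (11 - 4)/3 = (1/3)*7 = 7/3 ≈ 2.3333)
t(s, q) = -3*s
(g + 6)*t(-2, -6) = (7/3 + 6)*(-3*(-2)) = (25/3)*6 = 50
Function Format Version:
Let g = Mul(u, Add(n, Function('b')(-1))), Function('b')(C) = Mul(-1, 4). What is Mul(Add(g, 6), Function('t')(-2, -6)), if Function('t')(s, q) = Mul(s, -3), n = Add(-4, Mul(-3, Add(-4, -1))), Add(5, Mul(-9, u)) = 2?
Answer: 50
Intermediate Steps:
Function('b')(C) = -4
u = Rational(1, 3) (u = Add(Rational(5, 9), Mul(Rational(-1, 9), 2)) = Add(Rational(5, 9), Rational(-2, 9)) = Rational(1, 3) ≈ 0.33333)
n = 11 (n = Add(-4, Mul(-3, -5)) = Add(-4, 15) = 11)
g = Rational(7, 3) (g = Mul(Rational(1, 3), Add(11, -4)) = Mul(Rational(1, 3), 7) = Rational(7, 3) ≈ 2.3333)
Function('t')(s, q) = Mul(-3, s)
Mul(Add(g, 6), Function('t')(-2, -6)) = Mul(Add(Rational(7, 3), 6), Mul(-3, -2)) = Mul(Rational(25, 3), 6) = 50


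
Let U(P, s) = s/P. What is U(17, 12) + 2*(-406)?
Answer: -13792/17 ≈ -811.29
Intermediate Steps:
U(17, 12) + 2*(-406) = 12/17 + 2*(-406) = 12*(1/17) - 812 = 12/17 - 812 = -13792/17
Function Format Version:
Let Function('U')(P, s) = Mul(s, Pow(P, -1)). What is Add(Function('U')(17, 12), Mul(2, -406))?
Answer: Rational(-13792, 17) ≈ -811.29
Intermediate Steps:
Add(Function('U')(17, 12), Mul(2, -406)) = Add(Mul(12, Pow(17, -1)), Mul(2, -406)) = Add(Mul(12, Rational(1, 17)), -812) = Add(Rational(12, 17), -812) = Rational(-13792, 17)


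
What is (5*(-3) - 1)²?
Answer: 256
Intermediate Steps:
(5*(-3) - 1)² = (-15 - 1)² = (-16)² = 256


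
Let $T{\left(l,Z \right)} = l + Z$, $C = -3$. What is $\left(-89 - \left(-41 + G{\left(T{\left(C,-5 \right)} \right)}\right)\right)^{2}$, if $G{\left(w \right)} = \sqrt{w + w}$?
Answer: $2288 + 384 i \approx 2288.0 + 384.0 i$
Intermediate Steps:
$T{\left(l,Z \right)} = Z + l$
$G{\left(w \right)} = \sqrt{2} \sqrt{w}$ ($G{\left(w \right)} = \sqrt{2 w} = \sqrt{2} \sqrt{w}$)
$\left(-89 - \left(-41 + G{\left(T{\left(C,-5 \right)} \right)}\right)\right)^{2} = \left(-89 + \left(41 - \sqrt{2} \sqrt{-5 - 3}\right)\right)^{2} = \left(-89 + \left(41 - \sqrt{2} \sqrt{-8}\right)\right)^{2} = \left(-89 + \left(41 - \sqrt{2} \cdot 2 i \sqrt{2}\right)\right)^{2} = \left(-89 + \left(41 - 4 i\right)\right)^{2} = \left(-48 - 4 i\right)^{2}$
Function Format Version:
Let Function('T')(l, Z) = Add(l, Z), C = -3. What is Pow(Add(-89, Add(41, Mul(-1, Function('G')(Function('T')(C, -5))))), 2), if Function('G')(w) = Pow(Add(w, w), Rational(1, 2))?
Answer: Add(2288, Mul(384, I)) ≈ Add(2288.0, Mul(384.00, I))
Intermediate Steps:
Function('T')(l, Z) = Add(Z, l)
Function('G')(w) = Mul(Pow(2, Rational(1, 2)), Pow(w, Rational(1, 2))) (Function('G')(w) = Pow(Mul(2, w), Rational(1, 2)) = Mul(Pow(2, Rational(1, 2)), Pow(w, Rational(1, 2))))
Pow(Add(-89, Add(41, Mul(-1, Function('G')(Function('T')(C, -5))))), 2) = Pow(Add(-89, Add(41, Mul(-1, Mul(Pow(2, Rational(1, 2)), Pow(Add(-5, -3), Rational(1, 2)))))), 2) = Pow(Add(-89, Add(41, Mul(-1, Mul(Pow(2, Rational(1, 2)), Pow(-8, Rational(1, 2)))))), 2) = Pow(Add(-89, Add(41, Mul(-1, Mul(Pow(2, Rational(1, 2)), Mul(2, I, Pow(2, Rational(1, 2))))))), 2) = Pow(Add(-89, Add(41, Mul(-1, Mul(4, I)))), 2) = Pow(Add(-89, Add(41, Mul(-4, I))), 2) = Pow(Add(-48, Mul(-4, I)), 2)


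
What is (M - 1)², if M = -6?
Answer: 49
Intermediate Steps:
(M - 1)² = (-6 - 1)² = (-7)² = 49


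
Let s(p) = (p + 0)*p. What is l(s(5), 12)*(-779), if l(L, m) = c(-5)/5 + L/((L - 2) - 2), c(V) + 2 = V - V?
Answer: -64657/105 ≈ -615.78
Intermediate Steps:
s(p) = p² (s(p) = p*p = p²)
c(V) = -2 (c(V) = -2 + (V - V) = -2 + 0 = -2)
l(L, m) = -⅖ + L/(-4 + L) (l(L, m) = -2/5 + L/((L - 2) - 2) = -2*⅕ + L/((-2 + L) - 2) = -⅖ + L/(-4 + L))
l(s(5), 12)*(-779) = ((8 + 3*5²)/(5*(-4 + 5²)))*(-779) = ((8 + 3*25)/(5*(-4 + 25)))*(-779) = ((⅕)*(8 + 75)/21)*(-779) = ((⅕)*(1/21)*83)*(-779) = (83/105)*(-779) = -64657/105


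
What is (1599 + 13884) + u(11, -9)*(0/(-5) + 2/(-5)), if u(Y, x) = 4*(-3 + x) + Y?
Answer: 77489/5 ≈ 15498.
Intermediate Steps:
u(Y, x) = -12 + Y + 4*x (u(Y, x) = (-12 + 4*x) + Y = -12 + Y + 4*x)
(1599 + 13884) + u(11, -9)*(0/(-5) + 2/(-5)) = (1599 + 13884) + (-12 + 11 + 4*(-9))*(0/(-5) + 2/(-5)) = 15483 + (-12 + 11 - 36)*(0*(-1/5) + 2*(-1/5)) = 15483 - 37*(0 - 2/5) = 15483 - 37*(-2/5) = 15483 + 74/5 = 77489/5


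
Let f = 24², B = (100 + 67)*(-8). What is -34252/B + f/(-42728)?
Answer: 45710935/1783894 ≈ 25.624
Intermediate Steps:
B = -1336 (B = 167*(-8) = -1336)
f = 576
-34252/B + f/(-42728) = -34252/(-1336) + 576/(-42728) = -34252*(-1/1336) + 576*(-1/42728) = 8563/334 - 72/5341 = 45710935/1783894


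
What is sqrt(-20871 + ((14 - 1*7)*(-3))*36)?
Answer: 9*I*sqrt(267) ≈ 147.06*I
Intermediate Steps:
sqrt(-20871 + ((14 - 1*7)*(-3))*36) = sqrt(-20871 + ((14 - 7)*(-3))*36) = sqrt(-20871 + (7*(-3))*36) = sqrt(-20871 - 21*36) = sqrt(-20871 - 756) = sqrt(-21627) = 9*I*sqrt(267)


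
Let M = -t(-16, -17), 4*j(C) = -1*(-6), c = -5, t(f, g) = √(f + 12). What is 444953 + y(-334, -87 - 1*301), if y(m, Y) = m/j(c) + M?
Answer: 1334191/3 - 2*I ≈ 4.4473e+5 - 2.0*I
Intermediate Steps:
t(f, g) = √(12 + f)
j(C) = 3/2 (j(C) = (-1*(-6))/4 = (¼)*6 = 3/2)
M = -2*I (M = -√(12 - 16) = -√(-4) = -2*I ≈ -2.0*I)
y(m, Y) = -2*I + 2*m/3 (y(m, Y) = m/(3/2) - 2*I = 2*m/3 - 2*I = -2*I + 2*m/3)
444953 + y(-334, -87 - 1*301) = 444953 + (-2*I + (⅔)*(-334)) = 444953 + (-2*I - 668/3) = 444953 + (-668/3 - 2*I) = 1334191/3 - 2*I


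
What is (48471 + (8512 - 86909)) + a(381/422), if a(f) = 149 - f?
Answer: -12566275/422 ≈ -29778.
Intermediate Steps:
(48471 + (8512 - 86909)) + a(381/422) = (48471 + (8512 - 86909)) + (149 - 381/422) = (48471 - 78397) + (149 - 381/422) = -29926 + (149 - 1*381/422) = -29926 + (149 - 381/422) = -29926 + 62497/422 = -12566275/422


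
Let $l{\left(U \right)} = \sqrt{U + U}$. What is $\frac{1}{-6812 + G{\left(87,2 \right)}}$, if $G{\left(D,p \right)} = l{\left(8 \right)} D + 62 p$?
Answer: $- \frac{1}{6340} \approx -0.00015773$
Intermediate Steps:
$l{\left(U \right)} = \sqrt{2} \sqrt{U}$ ($l{\left(U \right)} = \sqrt{2 U} = \sqrt{2} \sqrt{U}$)
$G{\left(D,p \right)} = 4 D + 62 p$ ($G{\left(D,p \right)} = \sqrt{2} \sqrt{8} D + 62 p = \sqrt{2} \cdot 2 \sqrt{2} D + 62 p = 4 D + 62 p$)
$\frac{1}{-6812 + G{\left(87,2 \right)}} = \frac{1}{-6812 + \left(4 \cdot 87 + 62 \cdot 2\right)} = \frac{1}{-6812 + \left(348 + 124\right)} = \frac{1}{-6812 + 472} = \frac{1}{-6340} = - \frac{1}{6340}$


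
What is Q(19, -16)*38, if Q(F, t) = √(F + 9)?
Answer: 76*√7 ≈ 201.08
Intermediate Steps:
Q(F, t) = √(9 + F)
Q(19, -16)*38 = √(9 + 19)*38 = √28*38 = (2*√7)*38 = 76*√7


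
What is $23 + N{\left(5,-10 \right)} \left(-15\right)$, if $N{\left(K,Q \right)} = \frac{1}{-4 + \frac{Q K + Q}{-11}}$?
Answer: $\frac{203}{16} \approx 12.688$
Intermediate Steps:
$N{\left(K,Q \right)} = \frac{1}{-4 - \frac{Q}{11} - \frac{K Q}{11}}$ ($N{\left(K,Q \right)} = \frac{1}{-4 + \left(K Q + Q\right) \left(- \frac{1}{11}\right)} = \frac{1}{-4 + \left(Q + K Q\right) \left(- \frac{1}{11}\right)} = \frac{1}{-4 - \left(\frac{Q}{11} + \frac{K Q}{11}\right)} = \frac{1}{-4 - \frac{Q}{11} - \frac{K Q}{11}}$)
$23 + N{\left(5,-10 \right)} \left(-15\right) = 23 + - \frac{11}{44 - 10 + 5 \left(-10\right)} \left(-15\right) = 23 + - \frac{11}{44 - 10 - 50} \left(-15\right) = 23 + - \frac{11}{-16} \left(-15\right) = 23 + \left(-11\right) \left(- \frac{1}{16}\right) \left(-15\right) = 23 + \frac{11}{16} \left(-15\right) = 23 - \frac{165}{16} = \frac{203}{16}$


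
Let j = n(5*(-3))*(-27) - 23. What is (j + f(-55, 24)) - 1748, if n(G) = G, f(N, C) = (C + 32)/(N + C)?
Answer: -42402/31 ≈ -1367.8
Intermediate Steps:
f(N, C) = (32 + C)/(C + N)
j = 382 (j = (5*(-3))*(-27) - 23 = -15*(-27) - 23 = 405 - 23 = 382)
(j + f(-55, 24)) - 1748 = (382 + (32 + 24)/(24 - 55)) - 1748 = (382 + 56/(-31)) - 1748 = (382 - 1/31*56) - 1748 = (382 - 56/31) - 1748 = 11786/31 - 1748 = -42402/31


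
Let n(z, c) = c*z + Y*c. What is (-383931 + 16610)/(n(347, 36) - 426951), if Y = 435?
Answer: 367321/398799 ≈ 0.92107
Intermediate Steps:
n(z, c) = 435*c + c*z (n(z, c) = c*z + 435*c = 435*c + c*z)
(-383931 + 16610)/(n(347, 36) - 426951) = (-383931 + 16610)/(36*(435 + 347) - 426951) = -367321/(36*782 - 426951) = -367321/(28152 - 426951) = -367321/(-398799) = -367321*(-1/398799) = 367321/398799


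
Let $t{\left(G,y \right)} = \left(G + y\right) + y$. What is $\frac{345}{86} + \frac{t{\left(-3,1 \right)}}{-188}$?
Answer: $\frac{32473}{8084} \approx 4.0169$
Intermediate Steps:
$t{\left(G,y \right)} = G + 2 y$
$\frac{345}{86} + \frac{t{\left(-3,1 \right)}}{-188} = \frac{345}{86} + \frac{-3 + 2 \cdot 1}{-188} = 345 \cdot \frac{1}{86} + \left(-3 + 2\right) \left(- \frac{1}{188}\right) = \frac{345}{86} - - \frac{1}{188} = \frac{345}{86} + \frac{1}{188} = \frac{32473}{8084}$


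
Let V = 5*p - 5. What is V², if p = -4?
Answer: 625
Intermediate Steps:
V = -25 (V = 5*(-4) - 5 = -20 - 5 = -25)
V² = (-25)² = 625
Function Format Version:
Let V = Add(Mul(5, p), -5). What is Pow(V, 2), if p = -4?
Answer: 625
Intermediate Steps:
V = -25 (V = Add(Mul(5, -4), -5) = Add(-20, -5) = -25)
Pow(V, 2) = Pow(-25, 2) = 625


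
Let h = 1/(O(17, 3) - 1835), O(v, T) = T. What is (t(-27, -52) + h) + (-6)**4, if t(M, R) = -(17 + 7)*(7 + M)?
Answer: 3253631/1832 ≈ 1776.0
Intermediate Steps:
t(M, R) = -168 - 24*M (t(M, R) = -24*(7 + M) = -(168 + 24*M) = -168 - 24*M)
h = -1/1832 (h = 1/(3 - 1835) = 1/(-1832) = -1/1832 ≈ -0.00054585)
(t(-27, -52) + h) + (-6)**4 = ((-168 - 24*(-27)) - 1/1832) + (-6)**4 = ((-168 + 648) - 1/1832) + 1296 = (480 - 1/1832) + 1296 = 879359/1832 + 1296 = 3253631/1832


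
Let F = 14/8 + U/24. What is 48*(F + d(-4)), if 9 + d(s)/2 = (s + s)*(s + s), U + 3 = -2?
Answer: 5354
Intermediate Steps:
U = -5 (U = -3 - 2 = -5)
F = 37/24 (F = 14/8 - 5/24 = 14*(⅛) - 5*1/24 = 7/4 - 5/24 = 37/24 ≈ 1.5417)
d(s) = -18 + 8*s² (d(s) = -18 + 2*((s + s)*(s + s)) = -18 + 2*((2*s)*(2*s)) = -18 + 2*(4*s²) = -18 + 8*s²)
48*(F + d(-4)) = 48*(37/24 + (-18 + 8*(-4)²)) = 48*(37/24 + (-18 + 8*16)) = 48*(37/24 + (-18 + 128)) = 48*(37/24 + 110) = 48*(2677/24) = 5354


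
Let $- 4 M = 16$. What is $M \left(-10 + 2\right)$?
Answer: $32$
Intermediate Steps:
$M = -4$ ($M = \left(- \frac{1}{4}\right) 16 = -4$)
$M \left(-10 + 2\right) = - 4 \left(-10 + 2\right) = \left(-4\right) \left(-8\right) = 32$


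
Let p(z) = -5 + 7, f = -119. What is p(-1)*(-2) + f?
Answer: -123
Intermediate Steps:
p(z) = 2
p(-1)*(-2) + f = 2*(-2) - 119 = -4 - 119 = -123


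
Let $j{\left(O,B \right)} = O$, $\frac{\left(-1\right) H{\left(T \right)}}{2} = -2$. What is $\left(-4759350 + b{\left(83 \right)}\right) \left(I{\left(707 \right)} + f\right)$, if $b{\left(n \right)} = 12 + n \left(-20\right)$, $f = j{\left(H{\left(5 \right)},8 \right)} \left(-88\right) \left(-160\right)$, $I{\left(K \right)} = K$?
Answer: $-271505432946$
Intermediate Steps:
$H{\left(T \right)} = 4$ ($H{\left(T \right)} = \left(-2\right) \left(-2\right) = 4$)
$f = 56320$ ($f = 4 \left(-88\right) \left(-160\right) = \left(-352\right) \left(-160\right) = 56320$)
$b{\left(n \right)} = 12 - 20 n$
$\left(-4759350 + b{\left(83 \right)}\right) \left(I{\left(707 \right)} + f\right) = \left(-4759350 + \left(12 - 1660\right)\right) \left(707 + 56320\right) = \left(-4759350 + \left(12 - 1660\right)\right) 57027 = \left(-4759350 - 1648\right) 57027 = \left(-4760998\right) 57027 = -271505432946$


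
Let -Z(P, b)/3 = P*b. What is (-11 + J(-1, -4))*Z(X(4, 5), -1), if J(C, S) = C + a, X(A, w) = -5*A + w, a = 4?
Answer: 360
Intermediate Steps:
X(A, w) = w - 5*A
J(C, S) = 4 + C (J(C, S) = C + 4 = 4 + C)
Z(P, b) = -3*P*b
(-11 + J(-1, -4))*Z(X(4, 5), -1) = (-11 + (4 - 1))*(-3*(5 - 5*4)*(-1)) = (-11 + 3)*(-3*(5 - 20)*(-1)) = -(-24)*(-15)*(-1) = -8*(-45) = 360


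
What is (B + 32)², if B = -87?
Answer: 3025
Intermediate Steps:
(B + 32)² = (-87 + 32)² = (-55)² = 3025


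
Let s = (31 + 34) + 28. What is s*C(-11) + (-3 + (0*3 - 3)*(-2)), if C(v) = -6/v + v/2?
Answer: -10071/22 ≈ -457.77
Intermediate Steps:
C(v) = v/2 - 6/v (C(v) = -6/v + v*(½) = -6/v + v/2 = v/2 - 6/v)
s = 93 (s = 65 + 28 = 93)
s*C(-11) + (-3 + (0*3 - 3)*(-2)) = 93*((½)*(-11) - 6/(-11)) + (-3 + (0*3 - 3)*(-2)) = 93*(-11/2 - 6*(-1/11)) + (-3 + (0 - 3)*(-2)) = 93*(-11/2 + 6/11) + (-3 - 3*(-2)) = 93*(-109/22) + (-3 + 6) = -10137/22 + 3 = -10071/22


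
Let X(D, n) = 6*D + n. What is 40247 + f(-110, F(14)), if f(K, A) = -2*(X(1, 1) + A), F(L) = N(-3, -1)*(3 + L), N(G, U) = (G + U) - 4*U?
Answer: 40233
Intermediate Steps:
N(G, U) = G - 3*U
X(D, n) = n + 6*D
F(L) = 0 (F(L) = (-3 - 3*(-1))*(3 + L) = (-3 + 3)*(3 + L) = 0*(3 + L) = 0)
f(K, A) = -14 - 2*A (f(K, A) = -2*((1 + 6*1) + A) = -2*((1 + 6) + A) = -2*(7 + A) = -14 - 2*A)
40247 + f(-110, F(14)) = 40247 + (-14 - 2*0) = 40247 + (-14 + 0) = 40247 - 14 = 40233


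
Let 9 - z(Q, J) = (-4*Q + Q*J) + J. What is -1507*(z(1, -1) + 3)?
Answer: -27126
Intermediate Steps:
z(Q, J) = 9 - J + 4*Q - J*Q (z(Q, J) = 9 - ((-4*Q + Q*J) + J) = 9 - ((-4*Q + J*Q) + J) = 9 - (J - 4*Q + J*Q) = 9 + (-J + 4*Q - J*Q) = 9 - J + 4*Q - J*Q)
-1507*(z(1, -1) + 3) = -1507*((9 - 1*(-1) + 4*1 - 1*(-1)*1) + 3) = -1507*((9 + 1 + 4 + 1) + 3) = -1507*(15 + 3) = -1507*18 = -27126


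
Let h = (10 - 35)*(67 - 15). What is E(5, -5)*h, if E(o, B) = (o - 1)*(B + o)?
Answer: 0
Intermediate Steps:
E(o, B) = (-1 + o)*(B + o)
h = -1300 (h = -25*52 = -1300)
E(5, -5)*h = (5**2 - 1*(-5) - 1*5 - 5*5)*(-1300) = (25 + 5 - 5 - 25)*(-1300) = 0*(-1300) = 0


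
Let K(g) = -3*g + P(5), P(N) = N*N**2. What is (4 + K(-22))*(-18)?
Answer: -3510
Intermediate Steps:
P(N) = N**3
K(g) = 125 - 3*g (K(g) = -3*g + 5**3 = -3*g + 125 = 125 - 3*g)
(4 + K(-22))*(-18) = (4 + (125 - 3*(-22)))*(-18) = (4 + (125 + 66))*(-18) = (4 + 191)*(-18) = 195*(-18) = -3510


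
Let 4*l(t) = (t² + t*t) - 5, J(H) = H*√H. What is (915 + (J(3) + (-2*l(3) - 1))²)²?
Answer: 16041249/16 - 179685*√3/2 ≈ 8.4697e+5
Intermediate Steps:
J(H) = H^(3/2)
l(t) = -5/4 + t²/2 (l(t) = ((t² + t*t) - 5)/4 = ((t² + t²) - 5)/4 = (2*t² - 5)/4 = (-5 + 2*t²)/4 = -5/4 + t²/2)
(915 + (J(3) + (-2*l(3) - 1))²)² = (915 + (3^(3/2) + (-2*(-5/4 + (½)*3²) - 1))²)² = (915 + (3*√3 + (-2*(-5/4 + (½)*9) - 1))²)² = (915 + (3*√3 + (-2*(-5/4 + 9/2) - 1))²)² = (915 + (3*√3 + (-2*13/4 - 1))²)² = (915 + (3*√3 + (-13/2 - 1))²)² = (915 + (3*√3 - 15/2)²)² = (915 + (-15/2 + 3*√3)²)²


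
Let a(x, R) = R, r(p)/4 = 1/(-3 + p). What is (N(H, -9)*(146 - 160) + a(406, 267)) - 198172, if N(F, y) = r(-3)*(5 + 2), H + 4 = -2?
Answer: -593519/3 ≈ -1.9784e+5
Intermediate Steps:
r(p) = 4/(-3 + p)
H = -6 (H = -4 - 2 = -6)
N(F, y) = -14/3 (N(F, y) = (4/(-3 - 3))*(5 + 2) = (4/(-6))*7 = (4*(-1/6))*7 = -2/3*7 = -14/3)
(N(H, -9)*(146 - 160) + a(406, 267)) - 198172 = (-14*(146 - 160)/3 + 267) - 198172 = (-14/3*(-14) + 267) - 198172 = (196/3 + 267) - 198172 = 997/3 - 198172 = -593519/3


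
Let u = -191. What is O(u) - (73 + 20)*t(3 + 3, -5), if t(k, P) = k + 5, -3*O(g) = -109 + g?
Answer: -923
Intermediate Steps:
O(g) = 109/3 - g/3 (O(g) = -(-109 + g)/3 = 109/3 - g/3)
t(k, P) = 5 + k
O(u) - (73 + 20)*t(3 + 3, -5) = (109/3 - 1/3*(-191)) - (73 + 20)*(5 + (3 + 3)) = (109/3 + 191/3) - 93*(5 + 6) = 100 - 93*11 = 100 - 1*1023 = 100 - 1023 = -923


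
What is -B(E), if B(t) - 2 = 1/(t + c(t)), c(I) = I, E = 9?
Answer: -37/18 ≈ -2.0556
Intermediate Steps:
B(t) = 2 + 1/(2*t) (B(t) = 2 + 1/(t + t) = 2 + 1/(2*t))
-B(E) = -(2 + (1/2)/9) = -(2 + (1/2)*(1/9)) = -(2 + 1/18) = -1*37/18 = -37/18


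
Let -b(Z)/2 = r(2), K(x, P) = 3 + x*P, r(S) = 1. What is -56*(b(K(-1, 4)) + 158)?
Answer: -8736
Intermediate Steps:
K(x, P) = 3 + P*x
b(Z) = -2 (b(Z) = -2*1 = -2)
-56*(b(K(-1, 4)) + 158) = -56*(-2 + 158) = -56*156 = -8736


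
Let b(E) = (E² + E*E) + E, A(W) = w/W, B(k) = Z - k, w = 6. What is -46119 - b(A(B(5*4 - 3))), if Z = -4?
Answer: -2259825/49 ≈ -46119.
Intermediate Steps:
B(k) = -4 - k
A(W) = 6/W
b(E) = E + 2*E² (b(E) = (E² + E²) + E = 2*E² + E = E + 2*E²)
-46119 - b(A(B(5*4 - 3))) = -46119 - 6/(-4 - (5*4 - 3))*(1 + 2*(6/(-4 - (5*4 - 3)))) = -46119 - 6/(-4 - (20 - 3))*(1 + 2*(6/(-4 - (20 - 3)))) = -46119 - 6/(-4 - 1*17)*(1 + 2*(6/(-4 - 1*17))) = -46119 - 6/(-4 - 17)*(1 + 2*(6/(-4 - 17))) = -46119 - 6/(-21)*(1 + 2*(6/(-21))) = -46119 - 6*(-1/21)*(1 + 2*(6*(-1/21))) = -46119 - (-2)*(1 + 2*(-2/7))/7 = -46119 - (-2)*(1 - 4/7)/7 = -46119 - (-2)*3/(7*7) = -46119 - 1*(-6/49) = -46119 + 6/49 = -2259825/49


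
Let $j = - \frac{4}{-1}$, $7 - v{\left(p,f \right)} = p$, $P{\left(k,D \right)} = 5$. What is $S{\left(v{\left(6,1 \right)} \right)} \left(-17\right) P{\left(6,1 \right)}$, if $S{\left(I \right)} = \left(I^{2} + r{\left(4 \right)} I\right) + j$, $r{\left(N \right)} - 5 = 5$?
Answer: $-1275$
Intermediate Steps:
$r{\left(N \right)} = 10$ ($r{\left(N \right)} = 5 + 5 = 10$)
$v{\left(p,f \right)} = 7 - p$
$j = 4$ ($j = \left(-4\right) \left(-1\right) = 4$)
$S{\left(I \right)} = 4 + I^{2} + 10 I$ ($S{\left(I \right)} = \left(I^{2} + 10 I\right) + 4 = 4 + I^{2} + 10 I$)
$S{\left(v{\left(6,1 \right)} \right)} \left(-17\right) P{\left(6,1 \right)} = \left(4 + \left(7 - 6\right)^{2} + 10 \left(7 - 6\right)\right) \left(-17\right) 5 = \left(4 + 1^{2} + 10 \cdot 1\right) \left(-17\right) 5 = \left(4 + 1 + 10\right) \left(-17\right) 5 = 15 \left(-17\right) 5 = \left(-255\right) 5 = -1275$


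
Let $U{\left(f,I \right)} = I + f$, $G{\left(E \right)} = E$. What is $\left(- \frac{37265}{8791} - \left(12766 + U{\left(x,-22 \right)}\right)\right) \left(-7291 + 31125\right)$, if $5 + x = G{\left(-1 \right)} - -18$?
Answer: $- \frac{2673585170674}{8791} \approx -3.0413 \cdot 10^{8}$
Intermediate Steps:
$x = 12$ ($x = -5 - -17 = -5 + \left(-1 + 18\right) = -5 + 17 = 12$)
$\left(- \frac{37265}{8791} - \left(12766 + U{\left(x,-22 \right)}\right)\right) \left(-7291 + 31125\right) = \left(- \frac{37265}{8791} - 12756\right) \left(-7291 + 31125\right) = \left(\left(-37265\right) \frac{1}{8791} - 12756\right) 23834 = \left(- \frac{37265}{8791} + \left(-12766 + 10\right)\right) 23834 = \left(- \frac{37265}{8791} - 12756\right) 23834 = \left(- \frac{112175261}{8791}\right) 23834 = - \frac{2673585170674}{8791}$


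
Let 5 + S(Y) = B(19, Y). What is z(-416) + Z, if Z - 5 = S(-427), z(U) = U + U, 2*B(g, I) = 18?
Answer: -823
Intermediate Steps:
B(g, I) = 9 (B(g, I) = (1/2)*18 = 9)
S(Y) = 4 (S(Y) = -5 + 9 = 4)
z(U) = 2*U
Z = 9 (Z = 5 + 4 = 9)
z(-416) + Z = 2*(-416) + 9 = -832 + 9 = -823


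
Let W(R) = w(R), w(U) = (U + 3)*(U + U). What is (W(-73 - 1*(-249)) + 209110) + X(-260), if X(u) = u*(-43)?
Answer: 283298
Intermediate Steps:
X(u) = -43*u
w(U) = 2*U*(3 + U) (w(U) = (3 + U)*(2*U) = 2*U*(3 + U))
W(R) = 2*R*(3 + R)
(W(-73 - 1*(-249)) + 209110) + X(-260) = (2*(-73 - 1*(-249))*(3 + (-73 - 1*(-249))) + 209110) - 43*(-260) = (2*(-73 + 249)*(3 + (-73 + 249)) + 209110) + 11180 = (2*176*(3 + 176) + 209110) + 11180 = (2*176*179 + 209110) + 11180 = (63008 + 209110) + 11180 = 272118 + 11180 = 283298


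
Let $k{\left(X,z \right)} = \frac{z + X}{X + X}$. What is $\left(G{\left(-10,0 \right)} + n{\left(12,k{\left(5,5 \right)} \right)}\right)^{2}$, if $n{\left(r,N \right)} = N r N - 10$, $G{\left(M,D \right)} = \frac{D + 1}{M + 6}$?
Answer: $\frac{49}{16} \approx 3.0625$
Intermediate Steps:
$k{\left(X,z \right)} = \frac{X + z}{2 X}$
$G{\left(M,D \right)} = \frac{1 + D}{6 + M}$
$n{\left(r,N \right)} = -10 + r N^{2}$ ($n{\left(r,N \right)} = r N^{2} - 10 = -10 + r N^{2}$)
$\left(G{\left(-10,0 \right)} + n{\left(12,k{\left(5,5 \right)} \right)}\right)^{2} = \left(\frac{1 + 0}{6 - 10} - \left(10 - 12 \left(\frac{5 + 5}{2 \cdot 5}\right)^{2}\right)\right)^{2} = \left(\frac{1}{-4} \cdot 1 - \left(10 - 12 \left(\frac{1}{2} \cdot \frac{1}{5} \cdot 10\right)^{2}\right)\right)^{2} = \left(\left(- \frac{1}{4}\right) 1 - \left(10 - 12 \cdot 1^{2}\right)\right)^{2} = \left(- \frac{1}{4} + \left(-10 + 12 \cdot 1\right)\right)^{2} = \left(- \frac{1}{4} + \left(-10 + 12\right)\right)^{2} = \left(- \frac{1}{4} + 2\right)^{2} = \left(\frac{7}{4}\right)^{2} = \frac{49}{16}$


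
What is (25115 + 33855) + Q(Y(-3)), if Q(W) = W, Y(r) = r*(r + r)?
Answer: 58988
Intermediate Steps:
Y(r) = 2*r² (Y(r) = r*(2*r) = 2*r²)
(25115 + 33855) + Q(Y(-3)) = (25115 + 33855) + 2*(-3)² = 58970 + 2*9 = 58970 + 18 = 58988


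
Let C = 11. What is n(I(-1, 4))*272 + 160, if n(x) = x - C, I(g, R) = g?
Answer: -3104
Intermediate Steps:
n(x) = -11 + x (n(x) = x - 1*11 = x - 11 = -11 + x)
n(I(-1, 4))*272 + 160 = (-11 - 1)*272 + 160 = -12*272 + 160 = -3264 + 160 = -3104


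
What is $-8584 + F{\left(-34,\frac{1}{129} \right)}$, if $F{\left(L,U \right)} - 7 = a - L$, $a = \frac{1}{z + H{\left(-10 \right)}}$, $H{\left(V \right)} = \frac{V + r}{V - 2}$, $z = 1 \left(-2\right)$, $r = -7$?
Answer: $- \frac{59813}{7} \approx -8544.7$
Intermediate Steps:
$z = -2$
$H{\left(V \right)} = \frac{-7 + V}{-2 + V}$ ($H{\left(V \right)} = \frac{V - 7}{V - 2} = \frac{-7 + V}{-2 + V}$)
$a = - \frac{12}{7}$ ($a = \frac{1}{-2 + \frac{-7 - 10}{-2 - 10}} = \frac{1}{-2 + \frac{1}{-12} \left(-17\right)} = \frac{1}{-2 - - \frac{17}{12}} = \frac{1}{-2 + \frac{17}{12}} = \frac{1}{- \frac{7}{12}} = - \frac{12}{7} \approx -1.7143$)
$F{\left(L,U \right)} = \frac{37}{7} - L$ ($F{\left(L,U \right)} = 7 - \left(\frac{12}{7} + L\right) = \frac{37}{7} - L$)
$-8584 + F{\left(-34,\frac{1}{129} \right)} = -8584 + \left(\frac{37}{7} - -34\right) = -8584 + \left(\frac{37}{7} + 34\right) = -8584 + \frac{275}{7} = - \frac{59813}{7}$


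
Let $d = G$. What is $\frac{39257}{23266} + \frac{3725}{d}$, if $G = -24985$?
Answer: $\frac{178834059}{116260202} \approx 1.5382$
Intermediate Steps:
$d = -24985$
$\frac{39257}{23266} + \frac{3725}{d} = \frac{39257}{23266} + \frac{3725}{-24985} = 39257 \cdot \frac{1}{23266} + 3725 \left(- \frac{1}{24985}\right) = \frac{39257}{23266} - \frac{745}{4997} = \frac{178834059}{116260202}$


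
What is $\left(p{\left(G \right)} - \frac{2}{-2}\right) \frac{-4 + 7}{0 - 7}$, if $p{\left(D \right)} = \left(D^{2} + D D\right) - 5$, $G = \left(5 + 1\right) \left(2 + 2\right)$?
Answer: $-492$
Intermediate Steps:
$G = 24$ ($G = 6 \cdot 4 = 24$)
$p{\left(D \right)} = -5 + 2 D^{2}$ ($p{\left(D \right)} = \left(D^{2} + D^{2}\right) - 5 = 2 D^{2} - 5 = -5 + 2 D^{2}$)
$\left(p{\left(G \right)} - \frac{2}{-2}\right) \frac{-4 + 7}{0 - 7} = \left(\left(-5 + 2 \cdot 24^{2}\right) - \frac{2}{-2}\right) \frac{-4 + 7}{0 - 7} = \left(\left(-5 + 2 \cdot 576\right) - -1\right) \frac{3}{-7} = \left(\left(-5 + 1152\right) + 1\right) 3 \left(- \frac{1}{7}\right) = \left(1147 + 1\right) \left(- \frac{3}{7}\right) = 1148 \left(- \frac{3}{7}\right) = -492$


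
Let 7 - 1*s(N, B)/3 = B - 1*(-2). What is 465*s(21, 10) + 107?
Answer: -6868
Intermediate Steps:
s(N, B) = 15 - 3*B (s(N, B) = 21 - 3*(B - 1*(-2)) = 21 - 3*(B + 2) = 21 - 3*(2 + B) = 21 + (-6 - 3*B) = 15 - 3*B)
465*s(21, 10) + 107 = 465*(15 - 3*10) + 107 = 465*(15 - 30) + 107 = 465*(-15) + 107 = -6975 + 107 = -6868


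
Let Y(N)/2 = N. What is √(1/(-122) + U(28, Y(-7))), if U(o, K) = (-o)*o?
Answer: I*√11669178/122 ≈ 28.0*I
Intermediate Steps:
Y(N) = 2*N
U(o, K) = -o²
√(1/(-122) + U(28, Y(-7))) = √(1/(-122) - 1*28²) = √(-1/122 - 1*784) = √(-1/122 - 784) = √(-95649/122) = I*√11669178/122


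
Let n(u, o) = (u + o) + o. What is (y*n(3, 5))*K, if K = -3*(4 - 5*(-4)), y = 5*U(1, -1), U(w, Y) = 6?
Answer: -28080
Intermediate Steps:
n(u, o) = u + 2*o (n(u, o) = (o + u) + o = u + 2*o)
y = 30 (y = 5*6 = 30)
K = -72 (K = -3*(4 + 20) = -3*24 = -72)
(y*n(3, 5))*K = (30*(3 + 2*5))*(-72) = (30*(3 + 10))*(-72) = (30*13)*(-72) = 390*(-72) = -28080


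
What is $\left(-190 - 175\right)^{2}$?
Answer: $133225$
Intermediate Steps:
$\left(-190 - 175\right)^{2} = \left(-365\right)^{2} = 133225$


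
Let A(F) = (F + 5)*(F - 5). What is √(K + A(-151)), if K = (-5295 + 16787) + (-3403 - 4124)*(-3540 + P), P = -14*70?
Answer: 2*√8514077 ≈ 5835.8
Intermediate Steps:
P = -980
A(F) = (-5 + F)*(5 + F) (A(F) = (5 + F)*(-5 + F) = (-5 + F)*(5 + F))
K = 34033532 (K = (-5295 + 16787) + (-3403 - 4124)*(-3540 - 980) = 11492 - 7527*(-4520) = 11492 + 34022040 = 34033532)
√(K + A(-151)) = √(34033532 + (-25 + (-151)²)) = √(34033532 + (-25 + 22801)) = √(34033532 + 22776) = √34056308 = 2*√8514077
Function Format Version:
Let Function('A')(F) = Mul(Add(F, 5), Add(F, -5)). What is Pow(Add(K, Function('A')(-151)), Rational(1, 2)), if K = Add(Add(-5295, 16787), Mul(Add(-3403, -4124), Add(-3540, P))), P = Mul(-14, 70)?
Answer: Mul(2, Pow(8514077, Rational(1, 2))) ≈ 5835.8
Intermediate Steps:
P = -980
Function('A')(F) = Mul(Add(-5, F), Add(5, F)) (Function('A')(F) = Mul(Add(5, F), Add(-5, F)) = Mul(Add(-5, F), Add(5, F)))
K = 34033532 (K = Add(Add(-5295, 16787), Mul(Add(-3403, -4124), Add(-3540, -980))) = Add(11492, Mul(-7527, -4520)) = Add(11492, 34022040) = 34033532)
Pow(Add(K, Function('A')(-151)), Rational(1, 2)) = Pow(Add(34033532, Add(-25, Pow(-151, 2))), Rational(1, 2)) = Pow(Add(34033532, Add(-25, 22801)), Rational(1, 2)) = Pow(Add(34033532, 22776), Rational(1, 2)) = Pow(34056308, Rational(1, 2)) = Mul(2, Pow(8514077, Rational(1, 2)))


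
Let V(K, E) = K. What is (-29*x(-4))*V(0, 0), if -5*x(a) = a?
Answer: 0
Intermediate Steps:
x(a) = -a/5
(-29*x(-4))*V(0, 0) = -(-29)*(-4)/5*0 = -29*⅘*0 = -116/5*0 = 0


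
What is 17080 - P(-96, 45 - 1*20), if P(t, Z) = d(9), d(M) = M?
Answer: 17071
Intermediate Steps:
P(t, Z) = 9
17080 - P(-96, 45 - 1*20) = 17080 - 1*9 = 17080 - 9 = 17071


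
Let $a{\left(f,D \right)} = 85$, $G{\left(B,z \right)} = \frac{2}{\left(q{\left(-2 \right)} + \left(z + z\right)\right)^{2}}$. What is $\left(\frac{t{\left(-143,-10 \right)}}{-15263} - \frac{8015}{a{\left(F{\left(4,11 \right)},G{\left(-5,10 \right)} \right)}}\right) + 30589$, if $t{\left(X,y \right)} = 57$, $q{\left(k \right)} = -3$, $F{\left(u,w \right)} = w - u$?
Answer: $\frac{7912490861}{259471} \approx 30495.0$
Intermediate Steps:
$G{\left(B,z \right)} = \frac{2}{\left(-3 + 2 z\right)^{2}}$ ($G{\left(B,z \right)} = \frac{2}{\left(-3 + \left(z + z\right)\right)^{2}} = \frac{2}{\left(-3 + 2 z\right)^{2}}$)
$\left(\frac{t{\left(-143,-10 \right)}}{-15263} - \frac{8015}{a{\left(F{\left(4,11 \right)},G{\left(-5,10 \right)} \right)}}\right) + 30589 = \left(\frac{57}{-15263} - \frac{8015}{85}\right) + 30589 = \left(57 \left(- \frac{1}{15263}\right) - \frac{1603}{17}\right) + 30589 = \left(- \frac{57}{15263} - \frac{1603}{17}\right) + 30589 = - \frac{24467558}{259471} + 30589 = \frac{7912490861}{259471}$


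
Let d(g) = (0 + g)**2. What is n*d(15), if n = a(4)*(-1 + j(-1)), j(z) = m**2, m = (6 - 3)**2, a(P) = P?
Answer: 72000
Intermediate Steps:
m = 9 (m = 3**2 = 9)
j(z) = 81 (j(z) = 9**2 = 81)
d(g) = g**2
n = 320 (n = 4*(-1 + 81) = 4*80 = 320)
n*d(15) = 320*15**2 = 320*225 = 72000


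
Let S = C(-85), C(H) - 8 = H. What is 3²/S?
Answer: -9/77 ≈ -0.11688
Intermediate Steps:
C(H) = 8 + H
S = -77 (S = 8 - 85 = -77)
3²/S = 3²/(-77) = 9*(-1/77) = -9/77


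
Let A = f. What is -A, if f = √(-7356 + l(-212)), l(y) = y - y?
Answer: -2*I*√1839 ≈ -85.767*I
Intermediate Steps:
l(y) = 0
f = 2*I*√1839 (f = √(-7356 + 0) = √(-7356) = 2*I*√1839 ≈ 85.767*I)
A = 2*I*√1839 ≈ 85.767*I
-A = -2*I*√1839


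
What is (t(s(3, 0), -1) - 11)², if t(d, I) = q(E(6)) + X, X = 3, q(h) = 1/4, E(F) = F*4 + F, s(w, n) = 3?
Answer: 961/16 ≈ 60.063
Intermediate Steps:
E(F) = 5*F (E(F) = 4*F + F = 5*F)
q(h) = ¼
t(d, I) = 13/4 (t(d, I) = ¼ + 3 = 13/4)
(t(s(3, 0), -1) - 11)² = (13/4 - 11)² = (-31/4)² = 961/16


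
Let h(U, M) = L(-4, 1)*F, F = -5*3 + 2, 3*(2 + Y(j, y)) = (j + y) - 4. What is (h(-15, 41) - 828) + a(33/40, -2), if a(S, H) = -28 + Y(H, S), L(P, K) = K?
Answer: -34909/40 ≈ -872.72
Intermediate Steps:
Y(j, y) = -10/3 + j/3 + y/3 (Y(j, y) = -2 + ((j + y) - 4)/3 = -2 + (-4 + j + y)/3 = -2 + (-4/3 + j/3 + y/3) = -10/3 + j/3 + y/3)
F = -13 (F = -15 + 2 = -13)
h(U, M) = -13 (h(U, M) = 1*(-13) = -13)
a(S, H) = -94/3 + H/3 + S/3 (a(S, H) = -28 + (-10/3 + H/3 + S/3) = -94/3 + H/3 + S/3)
(h(-15, 41) - 828) + a(33/40, -2) = (-13 - 828) + (-94/3 + (1/3)*(-2) + (33/40)/3) = -841 + (-94/3 - 2/3 + (33*(1/40))/3) = -841 + (-94/3 - 2/3 + (1/3)*(33/40)) = -841 + (-94/3 - 2/3 + 11/40) = -841 - 1269/40 = -34909/40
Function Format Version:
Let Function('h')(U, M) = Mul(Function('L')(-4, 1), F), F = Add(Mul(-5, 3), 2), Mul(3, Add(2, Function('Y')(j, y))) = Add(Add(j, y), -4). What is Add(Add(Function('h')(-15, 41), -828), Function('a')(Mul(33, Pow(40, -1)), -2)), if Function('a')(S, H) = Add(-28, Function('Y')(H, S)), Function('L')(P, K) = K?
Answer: Rational(-34909, 40) ≈ -872.72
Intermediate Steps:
Function('Y')(j, y) = Add(Rational(-10, 3), Mul(Rational(1, 3), j), Mul(Rational(1, 3), y)) (Function('Y')(j, y) = Add(-2, Mul(Rational(1, 3), Add(Add(j, y), -4))) = Add(-2, Mul(Rational(1, 3), Add(-4, j, y))) = Add(-2, Add(Rational(-4, 3), Mul(Rational(1, 3), j), Mul(Rational(1, 3), y))) = Add(Rational(-10, 3), Mul(Rational(1, 3), j), Mul(Rational(1, 3), y)))
F = -13 (F = Add(-15, 2) = -13)
Function('h')(U, M) = -13 (Function('h')(U, M) = Mul(1, -13) = -13)
Function('a')(S, H) = Add(Rational(-94, 3), Mul(Rational(1, 3), H), Mul(Rational(1, 3), S)) (Function('a')(S, H) = Add(-28, Add(Rational(-10, 3), Mul(Rational(1, 3), H), Mul(Rational(1, 3), S))) = Add(Rational(-94, 3), Mul(Rational(1, 3), H), Mul(Rational(1, 3), S)))
Add(Add(Function('h')(-15, 41), -828), Function('a')(Mul(33, Pow(40, -1)), -2)) = Add(Add(-13, -828), Add(Rational(-94, 3), Mul(Rational(1, 3), -2), Mul(Rational(1, 3), Mul(33, Pow(40, -1))))) = Add(-841, Add(Rational(-94, 3), Rational(-2, 3), Mul(Rational(1, 3), Mul(33, Rational(1, 40))))) = Add(-841, Add(Rational(-94, 3), Rational(-2, 3), Mul(Rational(1, 3), Rational(33, 40)))) = Add(-841, Add(Rational(-94, 3), Rational(-2, 3), Rational(11, 40))) = Add(-841, Rational(-1269, 40)) = Rational(-34909, 40)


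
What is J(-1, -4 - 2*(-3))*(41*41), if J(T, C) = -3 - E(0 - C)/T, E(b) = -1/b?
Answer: -8405/2 ≈ -4202.5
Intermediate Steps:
J(T, C) = -3 - 1/(C*T) (J(T, C) = -3 - (-1/(0 - C))/T = -3 - (-1/((-C)))/T = -3 - (-(-1)/C)/T = -3 - 1/(C*T))
J(-1, -4 - 2*(-3))*(41*41) = (-3 - 1/(-4 - 2*(-3)*(-1)))*(41*41) = (-3 - 1*(-1)/(-4 + 6))*1681 = (-3 - 1*(-1)/2)*1681 = (-3 - 1*1/2*(-1))*1681 = (-3 + 1/2)*1681 = -5/2*1681 = -8405/2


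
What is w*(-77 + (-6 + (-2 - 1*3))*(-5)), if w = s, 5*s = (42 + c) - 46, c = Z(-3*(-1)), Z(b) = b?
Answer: 22/5 ≈ 4.4000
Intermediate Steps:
c = 3 (c = -3*(-1) = 3)
s = -1/5 (s = ((42 + 3) - 46)/5 = (45 - 46)/5 = (1/5)*(-1) = -1/5 ≈ -0.20000)
w = -1/5 ≈ -0.20000
w*(-77 + (-6 + (-2 - 1*3))*(-5)) = -(-77 + (-6 + (-2 - 1*3))*(-5))/5 = -(-77 + (-6 + (-2 - 3))*(-5))/5 = -(-77 + (-6 - 5)*(-5))/5 = -(-77 - 11*(-5))/5 = -(-77 + 55)/5 = -1/5*(-22) = 22/5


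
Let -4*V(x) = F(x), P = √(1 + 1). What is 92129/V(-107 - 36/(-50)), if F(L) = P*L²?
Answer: -115161250*√2/7059649 ≈ -23.070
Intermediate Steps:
P = √2 ≈ 1.4142
F(L) = √2*L²
V(x) = -√2*x²/4
92129/V(-107 - 36/(-50)) = 92129/((-√2*(-107 - 36/(-50))²/4)) = 92129/((-√2*(-107 - 36*(-1)/50)²/4)) = 92129/((-√2*(-107 - 1*(-18/25))²/4)) = 92129/((-√2*(-107 + 18/25)²/4)) = 92129/((-√2*(-2657/25)²/4)) = 92129/((-¼*√2*7059649/625)) = 92129/((-7059649*√2/2500)) = 92129*(-1250*√2/7059649) = -115161250*√2/7059649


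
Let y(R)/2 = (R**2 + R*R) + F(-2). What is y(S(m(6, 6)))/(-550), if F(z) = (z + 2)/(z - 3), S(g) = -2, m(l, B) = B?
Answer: -8/275 ≈ -0.029091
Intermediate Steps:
F(z) = (2 + z)/(-3 + z)
y(R) = 4*R**2 (y(R) = 2*((R**2 + R*R) + (2 - 2)/(-3 - 2)) = 2*((R**2 + R**2) + 0/(-5)) = 2*(2*R**2 - 1/5*0) = 2*(2*R**2 + 0) = 2*(2*R**2) = 4*R**2)
y(S(m(6, 6)))/(-550) = (4*(-2)**2)/(-550) = (4*4)*(-1/550) = 16*(-1/550) = -8/275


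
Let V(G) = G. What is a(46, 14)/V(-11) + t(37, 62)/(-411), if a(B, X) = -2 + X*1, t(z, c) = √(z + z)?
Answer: -12/11 - √74/411 ≈ -1.1118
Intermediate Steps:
t(z, c) = √2*√z (t(z, c) = √(2*z) = √2*√z)
a(B, X) = -2 + X
a(46, 14)/V(-11) + t(37, 62)/(-411) = (-2 + 14)/(-11) + (√2*√37)/(-411) = 12*(-1/11) + √74*(-1/411) = -12/11 - √74/411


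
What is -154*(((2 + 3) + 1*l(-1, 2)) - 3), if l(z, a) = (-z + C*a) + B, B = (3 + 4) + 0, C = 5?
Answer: -3080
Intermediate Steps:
B = 7 (B = 7 + 0 = 7)
l(z, a) = 7 - z + 5*a (l(z, a) = (-z + 5*a) + 7 = 7 - z + 5*a)
-154*(((2 + 3) + 1*l(-1, 2)) - 3) = -154*(((2 + 3) + 1*(7 - 1*(-1) + 5*2)) - 3) = -154*((5 + 1*(7 + 1 + 10)) - 3) = -154*((5 + 1*18) - 3) = -154*((5 + 18) - 3) = -154*(23 - 3) = -154*20 = -3080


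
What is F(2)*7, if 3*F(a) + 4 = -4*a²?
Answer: -140/3 ≈ -46.667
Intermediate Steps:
F(a) = -4/3 - 4*a²/3 (F(a) = -4/3 + (-4*a²)/3 = -4/3 - 4*a²/3)
F(2)*7 = (-4/3 - 4/3*2²)*7 = (-4/3 - 4/3*4)*7 = (-4/3 - 16/3)*7 = -20/3*7 = -140/3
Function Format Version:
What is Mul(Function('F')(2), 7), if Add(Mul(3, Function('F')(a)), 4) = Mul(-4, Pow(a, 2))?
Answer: Rational(-140, 3) ≈ -46.667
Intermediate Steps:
Function('F')(a) = Add(Rational(-4, 3), Mul(Rational(-4, 3), Pow(a, 2))) (Function('F')(a) = Add(Rational(-4, 3), Mul(Rational(1, 3), Mul(-4, Pow(a, 2)))) = Add(Rational(-4, 3), Mul(Rational(-4, 3), Pow(a, 2))))
Mul(Function('F')(2), 7) = Mul(Add(Rational(-4, 3), Mul(Rational(-4, 3), Pow(2, 2))), 7) = Mul(Add(Rational(-4, 3), Mul(Rational(-4, 3), 4)), 7) = Mul(Add(Rational(-4, 3), Rational(-16, 3)), 7) = Mul(Rational(-20, 3), 7) = Rational(-140, 3)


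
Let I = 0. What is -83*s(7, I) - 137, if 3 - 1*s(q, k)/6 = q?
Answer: 1855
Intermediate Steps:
s(q, k) = 18 - 6*q
-83*s(7, I) - 137 = -83*(18 - 6*7) - 137 = -83*(18 - 42) - 137 = -83*(-24) - 137 = 1992 - 137 = 1855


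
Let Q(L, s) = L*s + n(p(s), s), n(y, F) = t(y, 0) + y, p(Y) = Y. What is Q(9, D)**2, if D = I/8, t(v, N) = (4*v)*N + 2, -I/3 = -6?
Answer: 2401/4 ≈ 600.25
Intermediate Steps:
I = 18 (I = -3*(-6) = 18)
t(v, N) = 2 + 4*N*v (t(v, N) = 4*N*v + 2 = 2 + 4*N*v)
n(y, F) = 2 + y (n(y, F) = (2 + 4*0*y) + y = (2 + 0) + y = 2 + y)
D = 9/4 (D = 18/8 = 18*(1/8) = 9/4 ≈ 2.2500)
Q(L, s) = 2 + s + L*s (Q(L, s) = L*s + (2 + s) = 2 + s + L*s)
Q(9, D)**2 = (2 + 9/4 + 9*(9/4))**2 = (2 + 9/4 + 81/4)**2 = (49/2)**2 = 2401/4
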